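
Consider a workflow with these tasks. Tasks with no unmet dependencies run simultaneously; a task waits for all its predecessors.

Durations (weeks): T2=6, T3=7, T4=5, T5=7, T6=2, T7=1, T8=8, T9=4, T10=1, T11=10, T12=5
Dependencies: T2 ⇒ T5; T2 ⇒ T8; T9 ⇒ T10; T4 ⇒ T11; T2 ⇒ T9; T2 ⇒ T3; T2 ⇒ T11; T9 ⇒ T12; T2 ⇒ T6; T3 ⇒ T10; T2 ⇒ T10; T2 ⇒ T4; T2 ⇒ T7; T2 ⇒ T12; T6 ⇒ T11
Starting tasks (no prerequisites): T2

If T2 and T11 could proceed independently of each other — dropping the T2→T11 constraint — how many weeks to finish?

With the dependency in place, T2→T4→T11 = 6+5+10 = 21 sets the finish at 21 weeks.
Dropping T2→T11 doesn't change T11's earliest start (11); another predecessor still binds.
New critical path: T2→T4→T11 = 6+5+10 = 21 ⇒ 21 weeks.

21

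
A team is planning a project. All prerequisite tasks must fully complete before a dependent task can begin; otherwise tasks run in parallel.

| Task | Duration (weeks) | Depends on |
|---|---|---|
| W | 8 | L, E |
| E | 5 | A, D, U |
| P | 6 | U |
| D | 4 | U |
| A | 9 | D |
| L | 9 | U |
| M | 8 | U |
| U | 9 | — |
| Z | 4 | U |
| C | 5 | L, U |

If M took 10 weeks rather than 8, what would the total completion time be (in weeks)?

The binding path is U→D→A→E→W = 9+4+9+5+8 = 35; finish at 35 weeks.
M has 18 weeks of float (longest path through it is 17).
No other chain overtakes it, so the finish is 35 weeks.

35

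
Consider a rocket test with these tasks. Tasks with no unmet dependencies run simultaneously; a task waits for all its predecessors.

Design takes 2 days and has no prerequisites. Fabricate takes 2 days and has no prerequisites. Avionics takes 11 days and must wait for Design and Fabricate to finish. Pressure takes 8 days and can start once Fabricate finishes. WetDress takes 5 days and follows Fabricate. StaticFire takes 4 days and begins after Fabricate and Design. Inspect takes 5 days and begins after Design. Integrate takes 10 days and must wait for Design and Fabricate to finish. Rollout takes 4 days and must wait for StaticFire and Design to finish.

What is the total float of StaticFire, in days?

3

Critical path: Design→Avionics = 2+11 = 13, so the finish is 13 days.
StaticFire finishes as early as 6 and must finish by 9.
So StaticFire can slip 9 − 6 = 3 days.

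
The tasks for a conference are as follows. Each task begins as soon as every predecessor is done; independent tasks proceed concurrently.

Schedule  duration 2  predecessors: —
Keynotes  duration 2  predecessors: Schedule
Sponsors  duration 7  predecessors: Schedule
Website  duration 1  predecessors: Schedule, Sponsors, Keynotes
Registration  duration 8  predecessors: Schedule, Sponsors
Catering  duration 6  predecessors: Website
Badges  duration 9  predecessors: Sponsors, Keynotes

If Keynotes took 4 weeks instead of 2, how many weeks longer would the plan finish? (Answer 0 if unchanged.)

As given, the longest chain is Schedule→Sponsors→Badges = 2+7+9 = 18, so the finish is 18 weeks.
Keynotes has 5 weeks of float (longest path through it is 13).
No other chain overtakes it, so the finish is 18 weeks.
Change in finish: 18 − 18 = +0 weeks.

0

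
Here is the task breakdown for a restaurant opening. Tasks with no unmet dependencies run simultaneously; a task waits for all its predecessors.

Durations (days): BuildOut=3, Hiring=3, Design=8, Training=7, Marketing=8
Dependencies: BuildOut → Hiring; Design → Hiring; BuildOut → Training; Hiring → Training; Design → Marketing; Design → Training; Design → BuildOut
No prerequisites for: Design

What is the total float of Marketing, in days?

5

The longest chain is Design→BuildOut→Hiring→Training = 8+3+3+7 = 21; overall finish 21 days.
Marketing finishes as early as 16 and must finish by 21.
Float = 21 − 16 = 5.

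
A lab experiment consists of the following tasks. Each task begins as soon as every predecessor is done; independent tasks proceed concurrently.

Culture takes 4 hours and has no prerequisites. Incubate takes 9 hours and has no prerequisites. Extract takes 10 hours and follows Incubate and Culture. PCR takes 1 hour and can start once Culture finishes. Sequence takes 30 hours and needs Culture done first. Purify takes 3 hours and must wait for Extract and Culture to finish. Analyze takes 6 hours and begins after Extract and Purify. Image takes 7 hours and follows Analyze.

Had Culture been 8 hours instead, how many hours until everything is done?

Baseline: Incubate→Extract→Purify→Analyze→Image = 9+10+3+6+7 = 35 → 35 hours.
Culture is off the critical path — its longest chain is 34 hours, giving 1 of slack.
The binding chain switches to Culture→Sequence = 8+30 = 38; finish 38 hours.

38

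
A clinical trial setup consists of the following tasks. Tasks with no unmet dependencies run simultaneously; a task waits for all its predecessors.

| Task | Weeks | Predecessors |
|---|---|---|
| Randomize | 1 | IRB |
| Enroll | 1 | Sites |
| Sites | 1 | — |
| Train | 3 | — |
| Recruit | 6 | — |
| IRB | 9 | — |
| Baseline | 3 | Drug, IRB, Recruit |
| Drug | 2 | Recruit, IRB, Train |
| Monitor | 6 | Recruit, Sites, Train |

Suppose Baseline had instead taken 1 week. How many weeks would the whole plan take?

12

Critical path before the change: IRB→Drug→Baseline = 9+2+3 = 14 giving 14 weeks.
Baseline lies on that path, so at 1 week the path becomes 12 weeks.
No other chain overtakes it, so the finish is 12 weeks.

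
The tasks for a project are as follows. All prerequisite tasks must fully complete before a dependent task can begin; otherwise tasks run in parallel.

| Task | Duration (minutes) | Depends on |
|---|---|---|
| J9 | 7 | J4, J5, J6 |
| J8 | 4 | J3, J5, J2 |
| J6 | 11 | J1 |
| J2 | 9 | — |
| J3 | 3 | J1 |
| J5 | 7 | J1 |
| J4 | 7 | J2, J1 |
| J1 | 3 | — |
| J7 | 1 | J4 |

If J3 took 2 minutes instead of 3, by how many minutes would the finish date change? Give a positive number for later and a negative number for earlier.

0

Critical path before the change: J2→J4→J9 = 9+7+7 = 23 giving 23 minutes.
The longest path through J3 is only 10 minutes, so J3 has float 13.
No other chain overtakes it, so the finish is 23 minutes.
Change in finish: 23 − 23 = +0 minutes.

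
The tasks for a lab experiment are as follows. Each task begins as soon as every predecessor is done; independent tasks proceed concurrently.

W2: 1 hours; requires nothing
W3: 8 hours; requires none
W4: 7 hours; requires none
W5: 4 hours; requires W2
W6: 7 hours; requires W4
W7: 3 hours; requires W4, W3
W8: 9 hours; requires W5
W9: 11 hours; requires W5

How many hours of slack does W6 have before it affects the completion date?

2

Critical path: W2→W5→W9 = 1+4+11 = 16, so the finish is 16 hours.
Longest path through W6: 14 hours (earliest finish 14, latest finish 16).
So W6 can slip 16 − 14 = 2 hours.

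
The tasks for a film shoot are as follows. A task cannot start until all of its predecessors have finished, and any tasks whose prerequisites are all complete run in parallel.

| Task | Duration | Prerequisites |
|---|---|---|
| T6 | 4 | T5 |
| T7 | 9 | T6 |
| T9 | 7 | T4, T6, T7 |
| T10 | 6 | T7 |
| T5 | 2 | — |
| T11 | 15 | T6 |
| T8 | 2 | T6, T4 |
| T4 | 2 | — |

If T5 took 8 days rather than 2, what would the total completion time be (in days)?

28

Baseline: T5→T6→T7→T9 = 2+4+9+7 = 22 → 22 days.
T5 is on the critical path; changing it to 8 makes that path 28 days.
No other chain overtakes it, so the finish is 28 days.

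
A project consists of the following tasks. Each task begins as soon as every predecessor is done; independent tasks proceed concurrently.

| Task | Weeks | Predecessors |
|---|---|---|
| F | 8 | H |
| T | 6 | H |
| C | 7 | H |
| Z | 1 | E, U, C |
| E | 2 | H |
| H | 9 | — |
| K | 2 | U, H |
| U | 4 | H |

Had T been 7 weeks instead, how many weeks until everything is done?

17

As given, the longest chain is H→C→Z = 9+7+1 = 17, so the finish is 17 weeks.
T has 2 weeks of float (longest path through it is 15).
That remains the longest chain; total 17 weeks.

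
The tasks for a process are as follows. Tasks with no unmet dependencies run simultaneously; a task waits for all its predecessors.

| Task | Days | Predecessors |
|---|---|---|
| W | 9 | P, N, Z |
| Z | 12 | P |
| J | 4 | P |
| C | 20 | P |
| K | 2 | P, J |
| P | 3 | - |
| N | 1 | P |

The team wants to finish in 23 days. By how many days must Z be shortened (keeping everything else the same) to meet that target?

Current finish: 24 days; target: 23.
Z is on every critical path, so each day cut from Z cuts the finish by one (this holds down to a finish of 23).
Need 24 − 23 = 1 day off Z → Z becomes 11 days, finish becomes 23.

1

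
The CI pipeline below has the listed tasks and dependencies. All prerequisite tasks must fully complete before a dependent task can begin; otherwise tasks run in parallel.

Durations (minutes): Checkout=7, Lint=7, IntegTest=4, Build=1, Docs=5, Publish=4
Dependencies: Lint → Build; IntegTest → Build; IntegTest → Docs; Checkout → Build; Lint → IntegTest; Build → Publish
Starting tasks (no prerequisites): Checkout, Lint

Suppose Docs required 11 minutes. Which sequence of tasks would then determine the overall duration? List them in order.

As given, the longest chain is Lint→IntegTest→Docs = 7+4+5 = 16, so the finish is 16 minutes.
Docs lies on that path, so at 11 minutes the path becomes 22 minutes.
The critical path is still Lint→IntegTest→Docs; finish is now 22 minutes.

Lint, IntegTest, Docs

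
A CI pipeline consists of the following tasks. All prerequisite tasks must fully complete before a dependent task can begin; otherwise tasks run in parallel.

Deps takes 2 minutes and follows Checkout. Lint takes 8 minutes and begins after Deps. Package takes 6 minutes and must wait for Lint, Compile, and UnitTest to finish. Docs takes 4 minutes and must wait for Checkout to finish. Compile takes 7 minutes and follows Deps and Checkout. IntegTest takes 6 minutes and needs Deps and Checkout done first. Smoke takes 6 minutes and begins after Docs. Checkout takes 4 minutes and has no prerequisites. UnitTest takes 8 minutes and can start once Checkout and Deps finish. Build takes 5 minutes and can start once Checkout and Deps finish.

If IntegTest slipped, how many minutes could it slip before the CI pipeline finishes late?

8

Critical path: Checkout→Deps→Lint→Package = 4+2+8+6 = 20, so the finish is 20 minutes.
Longest path through IntegTest: 12 minutes (earliest finish 12, latest finish 20).
Slack of IntegTest = 14 − 6 = 8 minutes.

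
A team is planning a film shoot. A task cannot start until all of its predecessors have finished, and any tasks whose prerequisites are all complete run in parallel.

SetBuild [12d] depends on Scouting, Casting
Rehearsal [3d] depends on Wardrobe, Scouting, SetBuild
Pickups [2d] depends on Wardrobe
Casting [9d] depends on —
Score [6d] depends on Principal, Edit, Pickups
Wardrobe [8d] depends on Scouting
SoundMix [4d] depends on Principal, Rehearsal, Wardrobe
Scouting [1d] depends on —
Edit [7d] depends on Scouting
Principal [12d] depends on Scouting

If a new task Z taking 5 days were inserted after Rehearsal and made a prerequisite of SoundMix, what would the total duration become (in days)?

33

Originally the job takes 28 days.
With Z inserted, SoundMix now waits for max(Principal, Rehearsal, Wardrobe, Z).
New critical path: Casting→SetBuild→Rehearsal→Z→SoundMix = 9+12+3+5+4 = 33 ⇒ 33 days.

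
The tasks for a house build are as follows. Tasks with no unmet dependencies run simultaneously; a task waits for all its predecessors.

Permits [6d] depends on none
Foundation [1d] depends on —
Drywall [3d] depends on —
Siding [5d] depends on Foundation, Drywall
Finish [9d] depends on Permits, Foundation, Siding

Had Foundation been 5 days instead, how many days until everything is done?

Critical path before the change: Drywall→Siding→Finish = 3+5+9 = 17 giving 17 days.
Foundation has 2 days of float (longest path through it is 15).
New critical path: Foundation→Siding→Finish = 5+5+9 = 19 ⇒ 19 days.

19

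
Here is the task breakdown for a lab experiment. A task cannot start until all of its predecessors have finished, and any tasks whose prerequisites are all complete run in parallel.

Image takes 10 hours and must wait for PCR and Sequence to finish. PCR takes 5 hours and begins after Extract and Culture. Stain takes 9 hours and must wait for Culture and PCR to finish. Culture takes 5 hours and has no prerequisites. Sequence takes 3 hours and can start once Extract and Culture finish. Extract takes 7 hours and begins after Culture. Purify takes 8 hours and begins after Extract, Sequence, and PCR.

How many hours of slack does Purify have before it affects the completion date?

Critical path: Culture→Extract→PCR→Image = 5+7+5+10 = 27, so the finish is 27 hours.
The longest chain containing Purify totals 25 hours.
Float = 27 − 25 = 2.

2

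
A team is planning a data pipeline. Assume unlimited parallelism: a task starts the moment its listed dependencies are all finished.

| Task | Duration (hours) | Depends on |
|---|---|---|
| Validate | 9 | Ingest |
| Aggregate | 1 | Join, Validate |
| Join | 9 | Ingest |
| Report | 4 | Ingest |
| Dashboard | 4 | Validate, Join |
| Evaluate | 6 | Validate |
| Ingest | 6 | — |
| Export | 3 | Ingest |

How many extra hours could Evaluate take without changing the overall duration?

0

The longest chain is Ingest→Validate→Evaluate = 6+9+6 = 21; overall finish 21 hours.
Longest path through Evaluate: 21 hours (earliest finish 21, latest finish 21).
Float = 21 − 21 = 0.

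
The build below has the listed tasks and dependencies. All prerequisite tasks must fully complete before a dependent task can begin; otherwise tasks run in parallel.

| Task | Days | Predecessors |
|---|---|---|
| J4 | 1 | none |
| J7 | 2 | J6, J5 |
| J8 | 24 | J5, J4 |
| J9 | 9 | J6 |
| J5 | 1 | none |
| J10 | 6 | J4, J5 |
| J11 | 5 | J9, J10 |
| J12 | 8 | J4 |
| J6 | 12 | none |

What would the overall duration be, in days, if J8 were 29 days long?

30

Critical path before the change: J6→J9→J11 = 12+9+5 = 26 giving 26 days.
J8 has 1 day of float (longest path through it is 25).
New critical path: J4→J8 = 1+29 = 30 ⇒ 30 days.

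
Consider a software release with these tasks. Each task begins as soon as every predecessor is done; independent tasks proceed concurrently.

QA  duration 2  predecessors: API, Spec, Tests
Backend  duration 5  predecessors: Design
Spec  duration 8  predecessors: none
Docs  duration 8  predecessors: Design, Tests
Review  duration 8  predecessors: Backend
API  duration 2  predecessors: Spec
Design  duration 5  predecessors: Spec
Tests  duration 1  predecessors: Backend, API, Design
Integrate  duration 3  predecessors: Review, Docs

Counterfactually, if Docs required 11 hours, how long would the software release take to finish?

33

Critical path before the change: Spec→Design→Backend→Tests→Docs→Integrate = 8+5+5+1+8+3 = 30 giving 30 hours.
Docs lies on that path, so at 11 hours the path becomes 33 hours.
No other chain overtakes it, so the finish is 33 hours.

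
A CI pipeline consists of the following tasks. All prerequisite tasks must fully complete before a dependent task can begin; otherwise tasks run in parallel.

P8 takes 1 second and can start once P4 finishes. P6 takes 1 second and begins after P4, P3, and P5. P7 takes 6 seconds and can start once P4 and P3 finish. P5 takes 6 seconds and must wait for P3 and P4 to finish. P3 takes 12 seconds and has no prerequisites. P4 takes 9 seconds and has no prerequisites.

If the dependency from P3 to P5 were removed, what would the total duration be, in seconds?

With the dependency in place, P3→P5→P6 = 12+6+1 = 19 sets the finish at 19 seconds.
Without P3→P5, P5's earliest start moves from 12 to 9.
New critical path: P3→P7 = 12+6 = 18 ⇒ 18 seconds.

18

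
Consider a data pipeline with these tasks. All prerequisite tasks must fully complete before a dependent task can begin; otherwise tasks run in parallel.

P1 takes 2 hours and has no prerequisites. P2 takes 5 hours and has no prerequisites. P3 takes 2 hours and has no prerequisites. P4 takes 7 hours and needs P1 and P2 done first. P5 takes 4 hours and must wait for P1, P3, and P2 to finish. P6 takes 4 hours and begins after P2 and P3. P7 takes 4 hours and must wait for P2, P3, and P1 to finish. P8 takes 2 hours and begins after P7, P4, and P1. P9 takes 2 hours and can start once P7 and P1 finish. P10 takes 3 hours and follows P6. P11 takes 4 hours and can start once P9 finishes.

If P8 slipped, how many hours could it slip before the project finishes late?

The longest chain is P2→P7→P9→P11 = 5+4+2+4 = 15; overall finish 15 hours.
The longest chain containing P8 totals 14 hours.
Slack of P8 = 13 − 12 = 1 hour.

1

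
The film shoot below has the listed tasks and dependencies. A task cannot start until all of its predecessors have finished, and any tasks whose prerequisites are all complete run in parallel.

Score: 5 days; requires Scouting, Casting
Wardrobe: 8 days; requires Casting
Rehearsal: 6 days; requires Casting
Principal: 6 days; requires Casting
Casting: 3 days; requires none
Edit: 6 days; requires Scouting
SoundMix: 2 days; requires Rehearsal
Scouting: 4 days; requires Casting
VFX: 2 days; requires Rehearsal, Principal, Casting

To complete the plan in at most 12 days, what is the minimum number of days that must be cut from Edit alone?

Current finish: 13 days; target: 12.
Edit is on every critical path, so each day cut from Edit cuts the finish by one (this holds down to a finish of 12).
Need 13 − 12 = 1 day off Edit → Edit becomes 5 days, finish becomes 12.

1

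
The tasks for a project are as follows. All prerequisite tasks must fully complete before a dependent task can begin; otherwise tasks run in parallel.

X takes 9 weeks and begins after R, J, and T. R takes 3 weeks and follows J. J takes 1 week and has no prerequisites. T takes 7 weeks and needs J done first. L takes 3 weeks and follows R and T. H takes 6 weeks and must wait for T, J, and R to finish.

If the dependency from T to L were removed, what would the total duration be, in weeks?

17

Original critical path: J→T→X = 1+7+9 = 17 ⇒ 17 weeks.
Without T→L, L's earliest start moves from 8 to 4.
The longest chain is now J→T→X = 1+7+9 = 17, so the schedule takes 17 weeks.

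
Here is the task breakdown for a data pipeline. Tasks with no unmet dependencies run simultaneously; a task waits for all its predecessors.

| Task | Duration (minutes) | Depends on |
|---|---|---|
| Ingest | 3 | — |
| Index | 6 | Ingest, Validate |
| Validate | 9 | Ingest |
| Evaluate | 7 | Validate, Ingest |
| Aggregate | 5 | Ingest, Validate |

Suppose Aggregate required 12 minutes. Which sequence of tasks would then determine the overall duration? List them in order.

Ingest, Validate, Aggregate

As given, the longest chain is Ingest→Validate→Evaluate = 3+9+7 = 19, so the finish is 19 minutes.
Aggregate has 2 minutes of float (longest path through it is 17).
The binding chain switches to Ingest→Validate→Aggregate = 3+9+12 = 24; finish 24 minutes.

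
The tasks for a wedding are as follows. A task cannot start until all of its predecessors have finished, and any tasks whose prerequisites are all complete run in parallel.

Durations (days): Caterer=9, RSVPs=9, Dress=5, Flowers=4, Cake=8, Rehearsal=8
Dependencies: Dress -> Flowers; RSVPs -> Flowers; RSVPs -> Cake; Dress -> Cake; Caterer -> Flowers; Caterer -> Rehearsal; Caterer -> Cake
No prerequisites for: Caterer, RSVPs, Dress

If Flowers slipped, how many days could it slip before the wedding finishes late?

4

Critical path: Caterer→Cake = 9+8 = 17, so the finish is 17 days.
Flowers finishes as early as 13 and must finish by 17.
Slack of Flowers = 13 − 9 = 4 days.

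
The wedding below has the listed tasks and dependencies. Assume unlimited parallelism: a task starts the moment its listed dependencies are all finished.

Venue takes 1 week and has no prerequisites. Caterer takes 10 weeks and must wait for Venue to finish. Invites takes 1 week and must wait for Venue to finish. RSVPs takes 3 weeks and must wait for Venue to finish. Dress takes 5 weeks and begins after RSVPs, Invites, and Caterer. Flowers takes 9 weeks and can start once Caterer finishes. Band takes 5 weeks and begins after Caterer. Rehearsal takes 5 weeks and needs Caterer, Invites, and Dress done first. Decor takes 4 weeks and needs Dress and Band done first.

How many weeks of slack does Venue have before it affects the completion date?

Venue→Caterer→Dress→Rehearsal = 1+10+5+5 = 21 sets the makespan at 21 weeks.
Longest path through Venue: 21 weeks (earliest finish 1, latest finish 1).
Float = 21 − 21 = 0.

0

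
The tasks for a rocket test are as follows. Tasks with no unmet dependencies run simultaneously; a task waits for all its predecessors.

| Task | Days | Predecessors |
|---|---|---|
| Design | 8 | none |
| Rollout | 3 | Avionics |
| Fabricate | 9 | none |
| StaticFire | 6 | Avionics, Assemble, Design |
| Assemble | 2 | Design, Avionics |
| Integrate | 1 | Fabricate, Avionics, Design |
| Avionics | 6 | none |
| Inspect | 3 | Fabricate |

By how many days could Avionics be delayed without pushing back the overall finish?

2

The longest chain is Design→Assemble→StaticFire = 8+2+6 = 16; overall finish 16 days.
Avionics finishes as early as 6 and must finish by 8.
Slack of Avionics = 2 − 0 = 2 days.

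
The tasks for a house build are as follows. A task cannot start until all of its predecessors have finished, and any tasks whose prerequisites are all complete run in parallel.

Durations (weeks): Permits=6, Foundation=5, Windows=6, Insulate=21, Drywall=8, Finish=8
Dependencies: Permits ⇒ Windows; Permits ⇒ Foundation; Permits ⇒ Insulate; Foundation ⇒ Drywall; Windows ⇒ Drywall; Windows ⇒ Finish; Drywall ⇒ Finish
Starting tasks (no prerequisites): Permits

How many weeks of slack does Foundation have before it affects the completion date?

1

Critical path: Permits→Windows→Drywall→Finish = 6+6+8+8 = 28, so the finish is 28 weeks.
Foundation finishes as early as 11 and must finish by 12.
Float = 28 − 27 = 1.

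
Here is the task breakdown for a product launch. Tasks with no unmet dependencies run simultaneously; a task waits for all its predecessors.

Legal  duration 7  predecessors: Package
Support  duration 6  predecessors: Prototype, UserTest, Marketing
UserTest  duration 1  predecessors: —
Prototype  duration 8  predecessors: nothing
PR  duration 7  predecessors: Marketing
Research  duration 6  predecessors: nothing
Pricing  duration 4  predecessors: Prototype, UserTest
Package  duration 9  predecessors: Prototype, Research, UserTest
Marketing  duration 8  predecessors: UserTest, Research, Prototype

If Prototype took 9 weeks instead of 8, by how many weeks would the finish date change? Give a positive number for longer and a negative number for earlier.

As given, the longest chain is Prototype→Package→Legal = 8+9+7 = 24, so the finish is 24 weeks.
Prototype lies on that path, so at 9 weeks the path becomes 25 weeks.
The critical path is still Prototype→Package→Legal; finish is now 25 weeks.
Change in finish: 25 − 24 = +1 weeks.

1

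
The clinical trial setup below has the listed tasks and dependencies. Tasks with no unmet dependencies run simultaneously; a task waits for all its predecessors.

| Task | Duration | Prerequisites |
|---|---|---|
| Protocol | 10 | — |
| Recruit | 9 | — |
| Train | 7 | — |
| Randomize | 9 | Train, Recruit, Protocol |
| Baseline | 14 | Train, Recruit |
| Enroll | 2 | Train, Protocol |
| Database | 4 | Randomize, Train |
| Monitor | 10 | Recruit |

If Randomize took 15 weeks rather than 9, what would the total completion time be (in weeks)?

Critical path before the change: Protocol→Randomize→Database = 10+9+4 = 23 giving 23 weeks.
Randomize is on the critical path; changing it to 15 makes that path 29 weeks.
The critical path is still Protocol→Randomize→Database; finish is now 29 weeks.

29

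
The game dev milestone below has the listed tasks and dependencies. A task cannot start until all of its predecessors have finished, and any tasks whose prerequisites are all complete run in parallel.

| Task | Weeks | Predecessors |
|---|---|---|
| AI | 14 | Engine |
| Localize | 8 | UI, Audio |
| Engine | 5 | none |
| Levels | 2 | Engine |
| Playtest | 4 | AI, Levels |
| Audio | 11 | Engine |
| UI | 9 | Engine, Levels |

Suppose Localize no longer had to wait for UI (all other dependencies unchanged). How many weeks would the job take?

24

Before: longest chain Engine→Levels→UI→Localize = 5+2+9+8 = 24, finish 24.
Dropping UI→Localize doesn't change Localize's earliest start (16); another predecessor still binds.
After: Engine→Audio→Localize = 5+11+8 = 24 → 24 weeks.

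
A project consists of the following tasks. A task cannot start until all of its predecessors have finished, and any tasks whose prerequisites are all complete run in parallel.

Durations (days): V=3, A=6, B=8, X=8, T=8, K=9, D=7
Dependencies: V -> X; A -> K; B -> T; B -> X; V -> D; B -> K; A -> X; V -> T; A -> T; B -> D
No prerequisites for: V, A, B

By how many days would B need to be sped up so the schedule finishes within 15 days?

2

Current finish: 17 days; target: 15.
B is on every critical path, so each day cut from B cuts the finish by one (this holds down to a finish of 15).
Need 17 − 15 = 2 days off B → B becomes 6 days, finish becomes 15.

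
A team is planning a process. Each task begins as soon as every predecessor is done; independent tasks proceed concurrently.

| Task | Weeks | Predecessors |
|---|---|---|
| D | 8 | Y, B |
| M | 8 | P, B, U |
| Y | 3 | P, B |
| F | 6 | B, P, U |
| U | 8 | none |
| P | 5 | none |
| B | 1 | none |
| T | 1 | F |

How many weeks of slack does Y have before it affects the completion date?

0

The longest chain is P→Y→D = 5+3+8 = 16; overall finish 16 weeks.
Y finishes as early as 8 and must finish by 8.
Slack of Y = 5 − 5 = 0 weeks.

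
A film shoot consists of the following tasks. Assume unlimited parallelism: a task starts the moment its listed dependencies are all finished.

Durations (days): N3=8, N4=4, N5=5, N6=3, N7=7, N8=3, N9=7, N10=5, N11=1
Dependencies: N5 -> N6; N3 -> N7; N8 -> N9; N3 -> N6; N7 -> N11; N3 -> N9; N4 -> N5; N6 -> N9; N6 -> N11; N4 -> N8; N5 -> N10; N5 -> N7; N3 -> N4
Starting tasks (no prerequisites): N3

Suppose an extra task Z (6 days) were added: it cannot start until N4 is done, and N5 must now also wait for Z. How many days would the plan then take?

33

Originally the plan takes 27 days.
With Z inserted, N5 now waits for max(N4, Z).
New critical path: N3→N4→Z→N5→N6→N9 = 8+4+6+5+3+7 = 33 ⇒ 33 days.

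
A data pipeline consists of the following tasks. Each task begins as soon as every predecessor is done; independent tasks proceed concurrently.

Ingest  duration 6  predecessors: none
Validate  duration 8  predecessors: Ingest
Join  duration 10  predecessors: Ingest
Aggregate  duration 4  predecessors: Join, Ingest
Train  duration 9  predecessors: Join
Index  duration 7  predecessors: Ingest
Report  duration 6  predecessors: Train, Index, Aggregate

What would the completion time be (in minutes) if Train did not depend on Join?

Original critical path: Ingest→Join→Train→Report = 6+10+9+6 = 31 ⇒ 31 minutes.
Without Join→Train, Train's earliest start moves from 16 to 0.
The longest chain is now Ingest→Join→Aggregate→Report = 6+10+4+6 = 26, so the project takes 26 minutes.

26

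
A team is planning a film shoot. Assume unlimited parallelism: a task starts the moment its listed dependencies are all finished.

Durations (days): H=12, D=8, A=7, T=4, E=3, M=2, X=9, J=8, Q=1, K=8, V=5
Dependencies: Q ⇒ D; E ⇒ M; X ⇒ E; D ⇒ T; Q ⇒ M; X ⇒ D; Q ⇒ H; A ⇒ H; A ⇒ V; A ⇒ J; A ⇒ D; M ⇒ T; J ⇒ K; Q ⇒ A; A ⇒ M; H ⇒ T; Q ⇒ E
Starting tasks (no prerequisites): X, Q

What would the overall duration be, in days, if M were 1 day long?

24

As given, the longest chain is Q→A→H→T = 1+7+12+4 = 24, so the finish is 24 days.
M has 6 days of float (longest path through it is 18).
That remains the longest chain; total 24 days.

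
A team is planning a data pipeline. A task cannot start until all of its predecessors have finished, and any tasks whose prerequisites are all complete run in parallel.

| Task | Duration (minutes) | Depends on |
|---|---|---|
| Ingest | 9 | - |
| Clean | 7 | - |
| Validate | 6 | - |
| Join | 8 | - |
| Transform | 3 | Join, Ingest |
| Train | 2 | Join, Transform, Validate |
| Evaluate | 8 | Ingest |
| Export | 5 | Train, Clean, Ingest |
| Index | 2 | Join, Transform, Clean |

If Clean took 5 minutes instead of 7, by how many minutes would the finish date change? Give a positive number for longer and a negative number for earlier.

0

Actual critical path: Ingest→Transform→Train→Export = 9+3+2+5 = 19 ⇒ 19 minutes.
Clean is off the critical path — its longest chain is 12 minutes, giving 7 of slack.
No other chain overtakes it, so the finish is 19 minutes.
Change in finish: 19 − 19 = +0 minutes.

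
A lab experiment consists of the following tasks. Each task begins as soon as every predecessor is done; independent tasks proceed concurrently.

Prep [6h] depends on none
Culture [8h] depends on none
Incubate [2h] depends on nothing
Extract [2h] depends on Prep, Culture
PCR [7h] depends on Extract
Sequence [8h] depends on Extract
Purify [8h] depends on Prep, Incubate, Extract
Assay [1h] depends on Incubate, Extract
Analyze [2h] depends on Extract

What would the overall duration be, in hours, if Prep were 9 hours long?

19

Actual critical path: Culture→Extract→Sequence = 8+2+8 = 18 ⇒ 18 hours.
Prep has 2 hours of float (longest path through it is 16).
The binding chain switches to Prep→Extract→Sequence = 9+2+8 = 19; finish 19 hours.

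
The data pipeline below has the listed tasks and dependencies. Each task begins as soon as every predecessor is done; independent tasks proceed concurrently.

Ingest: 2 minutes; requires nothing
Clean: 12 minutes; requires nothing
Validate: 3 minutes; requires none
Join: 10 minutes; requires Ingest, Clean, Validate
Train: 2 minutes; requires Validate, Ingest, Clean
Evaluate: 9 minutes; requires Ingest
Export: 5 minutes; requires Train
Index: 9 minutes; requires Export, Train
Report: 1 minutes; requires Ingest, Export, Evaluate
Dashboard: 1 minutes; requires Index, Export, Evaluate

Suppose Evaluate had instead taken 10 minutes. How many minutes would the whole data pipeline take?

The binding path is Clean→Train→Export→Index→Dashboard = 12+2+5+9+1 = 29; finish at 29 minutes.
Evaluate is off the critical path — its longest chain is 12 minutes, giving 17 of slack.
No other chain overtakes it, so the finish is 29 minutes.

29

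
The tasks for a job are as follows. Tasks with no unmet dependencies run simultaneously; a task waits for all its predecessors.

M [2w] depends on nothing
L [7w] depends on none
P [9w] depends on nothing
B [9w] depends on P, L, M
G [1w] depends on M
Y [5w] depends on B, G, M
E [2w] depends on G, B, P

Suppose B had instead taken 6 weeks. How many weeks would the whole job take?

20

As given, the longest chain is P→B→Y = 9+9+5 = 23, so the finish is 23 weeks.
Since B is critical, the -3 change carries straight to that chain (now 20 weeks).
No other chain overtakes it, so the finish is 20 weeks.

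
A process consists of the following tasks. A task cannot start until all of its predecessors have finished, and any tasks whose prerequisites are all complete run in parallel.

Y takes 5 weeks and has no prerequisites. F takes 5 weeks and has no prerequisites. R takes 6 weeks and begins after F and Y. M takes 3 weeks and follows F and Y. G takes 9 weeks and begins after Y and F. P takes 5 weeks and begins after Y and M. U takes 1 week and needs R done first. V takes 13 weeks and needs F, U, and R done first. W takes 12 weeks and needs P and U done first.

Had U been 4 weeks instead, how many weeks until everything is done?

The binding path is Y→R→U→V = 5+6+1+13 = 25; finish at 25 weeks.
U is on the critical path; changing it to 4 makes that path 28 weeks.
The critical path is still Y→R→U→V; finish is now 28 weeks.

28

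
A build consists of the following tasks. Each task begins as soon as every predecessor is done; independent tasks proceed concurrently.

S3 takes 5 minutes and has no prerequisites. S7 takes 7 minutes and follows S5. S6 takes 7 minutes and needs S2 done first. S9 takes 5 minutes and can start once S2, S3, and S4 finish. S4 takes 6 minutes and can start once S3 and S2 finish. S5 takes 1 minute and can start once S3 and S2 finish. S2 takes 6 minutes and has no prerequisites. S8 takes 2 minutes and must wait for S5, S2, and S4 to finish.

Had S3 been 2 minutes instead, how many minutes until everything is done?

Baseline: S2→S4→S9 = 6+6+5 = 17 → 17 minutes.
S3 has 1 minute of float (longest path through it is 16).
No other chain overtakes it, so the finish is 17 minutes.

17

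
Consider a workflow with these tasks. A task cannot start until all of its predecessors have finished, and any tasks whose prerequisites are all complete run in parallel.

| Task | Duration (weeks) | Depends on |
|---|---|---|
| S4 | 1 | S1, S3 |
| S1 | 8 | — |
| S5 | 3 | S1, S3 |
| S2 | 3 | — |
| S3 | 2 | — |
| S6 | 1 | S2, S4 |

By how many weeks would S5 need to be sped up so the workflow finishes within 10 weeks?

Current finish: 11 weeks; target: 10.
S5 is on every critical path, so each week cut from S5 cuts the finish by one (this holds down to a finish of 10).
Need 11 − 10 = 1 week off S5 → S5 becomes 2 weeks, finish becomes 10.

1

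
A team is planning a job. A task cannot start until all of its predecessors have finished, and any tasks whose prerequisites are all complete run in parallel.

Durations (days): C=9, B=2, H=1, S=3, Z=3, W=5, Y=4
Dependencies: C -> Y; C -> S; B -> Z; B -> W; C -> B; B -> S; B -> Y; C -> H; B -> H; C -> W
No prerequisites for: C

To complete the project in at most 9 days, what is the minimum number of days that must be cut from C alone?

Current finish: 16 days; target: 9.
C is on every critical path, so each day cut from C cuts the finish by one (this holds down to a finish of 8).
Need 16 − 9 = 7 days off C → C becomes 2 days, finish becomes 9.

7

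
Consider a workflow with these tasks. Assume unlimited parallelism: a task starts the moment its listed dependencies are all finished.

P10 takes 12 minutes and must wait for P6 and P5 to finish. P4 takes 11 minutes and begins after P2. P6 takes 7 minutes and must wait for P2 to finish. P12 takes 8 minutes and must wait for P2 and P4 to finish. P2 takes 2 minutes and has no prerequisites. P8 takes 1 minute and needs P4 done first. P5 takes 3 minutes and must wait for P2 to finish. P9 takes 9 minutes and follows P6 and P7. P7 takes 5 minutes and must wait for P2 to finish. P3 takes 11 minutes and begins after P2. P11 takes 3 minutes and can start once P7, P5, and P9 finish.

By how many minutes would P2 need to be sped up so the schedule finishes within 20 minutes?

Current finish: 21 minutes; target: 20.
P2 is on every critical path, so each minute cut from P2 cuts the finish by one (this holds down to a finish of 20).
Need 21 − 20 = 1 minute off P2 → P2 becomes 1 minute, finish becomes 20.

1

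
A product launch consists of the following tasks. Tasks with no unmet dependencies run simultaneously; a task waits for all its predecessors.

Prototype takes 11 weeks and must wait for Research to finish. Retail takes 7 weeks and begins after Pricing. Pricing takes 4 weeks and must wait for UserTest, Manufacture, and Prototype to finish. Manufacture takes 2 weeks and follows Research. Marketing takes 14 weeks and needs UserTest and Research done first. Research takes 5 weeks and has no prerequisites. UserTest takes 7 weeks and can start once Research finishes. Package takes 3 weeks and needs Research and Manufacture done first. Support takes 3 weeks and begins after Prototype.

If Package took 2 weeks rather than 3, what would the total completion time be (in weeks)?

27

Critical path before the change: Research→Prototype→Pricing→Retail = 5+11+4+7 = 27 giving 27 weeks.
Package has 17 weeks of float (longest path through it is 10).
The critical path is still Research→Prototype→Pricing→Retail; finish is now 27 weeks.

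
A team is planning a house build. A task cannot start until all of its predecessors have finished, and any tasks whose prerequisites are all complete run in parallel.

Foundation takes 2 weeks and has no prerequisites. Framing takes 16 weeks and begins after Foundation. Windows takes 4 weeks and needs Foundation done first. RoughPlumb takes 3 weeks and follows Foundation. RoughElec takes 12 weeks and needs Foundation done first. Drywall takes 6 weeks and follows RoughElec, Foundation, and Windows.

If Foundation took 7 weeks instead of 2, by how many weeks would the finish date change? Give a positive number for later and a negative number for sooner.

5

As given, the longest chain is Foundation→RoughElec→Drywall = 2+12+6 = 20, so the finish is 20 weeks.
Since Foundation is critical, the +5 change carries straight to that chain (now 25 weeks).
The critical path is still Foundation→RoughElec→Drywall; finish is now 25 weeks.
Change in finish: 25 − 20 = +5 weeks.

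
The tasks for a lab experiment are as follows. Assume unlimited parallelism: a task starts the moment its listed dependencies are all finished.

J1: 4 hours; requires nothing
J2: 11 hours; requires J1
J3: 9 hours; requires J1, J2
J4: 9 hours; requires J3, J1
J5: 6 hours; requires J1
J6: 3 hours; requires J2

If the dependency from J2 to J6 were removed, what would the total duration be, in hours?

Original critical path: J1→J2→J3→J4 = 4+11+9+9 = 33 ⇒ 33 hours.
Without J2→J6, J6's earliest start moves from 15 to 0.
The longest chain is now J1→J2→J3→J4 = 4+11+9+9 = 33, so the lab experiment takes 33 hours.

33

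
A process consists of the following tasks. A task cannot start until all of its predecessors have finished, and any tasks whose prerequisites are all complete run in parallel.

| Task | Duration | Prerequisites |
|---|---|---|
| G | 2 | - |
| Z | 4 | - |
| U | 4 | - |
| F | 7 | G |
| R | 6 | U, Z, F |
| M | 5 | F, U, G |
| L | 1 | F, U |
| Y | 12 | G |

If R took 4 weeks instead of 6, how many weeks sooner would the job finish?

1

The binding path is G→F→R = 2+7+6 = 15; finish at 15 weeks.
Since R is critical, the -2 change carries straight to that chain (now 13 weeks).
New critical path: G→F→M = 2+7+5 = 14 ⇒ 14 weeks.
Change in finish: 14 − 15 = -1 weeks.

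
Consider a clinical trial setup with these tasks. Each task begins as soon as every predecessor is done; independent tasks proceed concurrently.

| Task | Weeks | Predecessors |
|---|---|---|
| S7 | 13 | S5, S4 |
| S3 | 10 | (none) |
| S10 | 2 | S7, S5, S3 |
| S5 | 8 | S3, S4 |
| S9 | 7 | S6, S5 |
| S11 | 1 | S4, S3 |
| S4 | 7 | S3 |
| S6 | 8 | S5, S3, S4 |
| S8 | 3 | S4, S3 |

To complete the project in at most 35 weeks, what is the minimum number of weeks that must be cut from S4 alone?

5

Current finish: 40 weeks; target: 35.
S4 is on every critical path, so each week cut from S4 cuts the finish by one (this holds down to a finish of 34).
Need 40 − 35 = 5 weeks off S4 → S4 becomes 2 weeks, finish becomes 35.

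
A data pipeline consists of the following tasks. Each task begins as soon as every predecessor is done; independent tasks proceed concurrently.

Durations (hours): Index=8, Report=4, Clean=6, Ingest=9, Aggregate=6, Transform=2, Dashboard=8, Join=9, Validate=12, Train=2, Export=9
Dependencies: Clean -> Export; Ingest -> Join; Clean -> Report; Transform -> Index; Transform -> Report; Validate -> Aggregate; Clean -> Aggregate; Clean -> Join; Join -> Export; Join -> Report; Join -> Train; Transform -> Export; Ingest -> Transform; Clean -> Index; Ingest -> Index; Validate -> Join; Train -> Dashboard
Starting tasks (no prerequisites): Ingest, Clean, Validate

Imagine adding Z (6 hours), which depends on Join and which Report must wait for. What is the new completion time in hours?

Originally the project takes 31 hours.
With Z inserted, Report now waits for max(Join, Transform, Clean, Z).
New critical path: Validate→Join→Z→Report = 12+9+6+4 = 31 ⇒ 31 hours.

31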